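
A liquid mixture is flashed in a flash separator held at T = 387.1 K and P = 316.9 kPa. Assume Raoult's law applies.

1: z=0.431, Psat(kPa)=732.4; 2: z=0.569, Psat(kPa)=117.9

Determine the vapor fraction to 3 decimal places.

ψ = 0.252

Raoult's law: Kᵢ = Pᵢˢᵃᵗ/P = Pᵢˢᵃᵗ/316.9.
  K_1 = 732.4/316.9 = 2.31114, K_2 = 117.9/316.9 = 0.37204
Rachford–Rice: g(ψ) = Σ zᵢ(Kᵢ−1)/(1+ψ(Kᵢ−1)) = 0.
Feasibility: ΣzᵢKᵢ = 1.208, Σzᵢ/Kᵢ = 1.716 — both > 1, two phases present.
Binary case is linear: z₁(K₁−1)(1+ψ(K₂−1)) + z₂(K₂−1)(1+ψ(K₁−1)) = 0
⇒ ψ = [z₁(K₁−1)+z₂(K₂−1)] / [−(K₁−1)(K₂−1)] = 0.2078/0.8233 = 0.252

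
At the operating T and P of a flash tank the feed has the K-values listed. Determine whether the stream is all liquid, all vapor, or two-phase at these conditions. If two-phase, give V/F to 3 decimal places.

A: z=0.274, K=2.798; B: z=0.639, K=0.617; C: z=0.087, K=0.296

ΣzᵢKᵢ = 1.187; Σzᵢ/Kᵢ = 1.428.
Both exceed 1, so a two-phase solution exists.
Material balance + equilibrium reduce to Σ zᵢ(Kᵢ−1)/(1+ψ(Kᵢ−1)) = 0.
Iterate (Newton) starting at ψ = 0.54:
  ψ = 0.540: g = -0.1574, g' = -0.489 → ψ = 0.218
  ψ = 0.218: g = 0.0144, g' = -0.629 → ψ = 0.241
  ψ = 0.241: g = 0.0002, g' = -0.607 → ψ = 0.242
Converged at ψ = 0.242.

two-phase, V/F = 0.242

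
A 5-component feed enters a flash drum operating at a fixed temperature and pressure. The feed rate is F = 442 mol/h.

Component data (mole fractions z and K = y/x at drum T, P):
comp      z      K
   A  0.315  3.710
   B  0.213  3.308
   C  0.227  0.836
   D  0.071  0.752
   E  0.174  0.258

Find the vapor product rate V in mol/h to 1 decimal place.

Newton–Raphson from ψ = 0.5:
  ψ = 0.500: g = 0.3248, g' = -0.917 → ψ = 0.854
  ψ = 0.854: g = 0.0046, g' = -1.069 → ψ = 0.859
Converged at ψ = 0.859.
Then V = ψ·F = 0.8586·442 = 379.5 mol/h and L = F − V = 62.5 mol/h.

V = 379.5 mol/h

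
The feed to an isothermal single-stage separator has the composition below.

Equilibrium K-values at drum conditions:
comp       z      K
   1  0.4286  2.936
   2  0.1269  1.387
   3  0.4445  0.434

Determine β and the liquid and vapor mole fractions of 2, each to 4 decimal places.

β = 0.6626, x_2 = 0.1010, y_2 = 0.1401

Let β = V/F and solve Σ zᵢ(Kᵢ−1)/(1+β(Kᵢ−1)) = 0.
Check two-phase: ΣzᵢKᵢ = 1.6273 > 1 and Σzᵢ/Kᵢ = 1.2617 > 1, so g(0) = 0.6273 > 0 and g(1) = -0.2617 < 0.
Newton iteration, β⁰ = 0.6:
  β = 0.6000: g = 0.04276, g' = -0.6828 → β = 0.6626
Converged at β = 0.6626.
Compositions from xᵢ = zᵢ/(1+β(Kᵢ−1)), yᵢ = Kᵢxᵢ:
  1: x = 0.1877, y = 0.5512
  2: x = 0.1010, y = 0.1401
  3: x = 0.7113, y = 0.3087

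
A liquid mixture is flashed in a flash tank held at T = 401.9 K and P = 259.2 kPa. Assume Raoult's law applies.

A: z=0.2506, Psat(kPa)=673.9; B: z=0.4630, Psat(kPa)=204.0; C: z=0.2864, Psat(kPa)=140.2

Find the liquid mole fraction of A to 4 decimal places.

Raoult's law: Kᵢ = Pᵢˢᵃᵗ/P = Pᵢˢᵃᵗ/259.2.
  K_A = 673.9/259.2 = 2.599923, K_B = 204.0/259.2 = 0.787037, K_C = 140.2/259.2 = 0.540895
Material balance + equilibrium reduce to Σ zᵢ(Kᵢ−1)/(1+β(Kᵢ−1)) = 0.
Check two-phase: ΣzᵢKᵢ = 1.1709 > 1 and Σzᵢ/Kᵢ = 1.2142 > 1, so g(0) = 0.1709 > 0 and g(1) = -0.2142 < 0.
Newton–Raphson from β = 0.42:
  β = 0.4200: g = -0.03138, g' = -0.3474 → β = 0.3297
  β = 0.3297: g = 0.00150, g' = -0.3831 → β = 0.3336
Converged at β = 0.3336.
Compositions from xᵢ = zᵢ/(1+β(Kᵢ−1)), yᵢ = Kᵢxᵢ:
  A: x = 0.1634, y = 0.4248
  B: x = 0.4984, y = 0.3923
  C: x = 0.3382, y = 0.1829

x_A = 0.1634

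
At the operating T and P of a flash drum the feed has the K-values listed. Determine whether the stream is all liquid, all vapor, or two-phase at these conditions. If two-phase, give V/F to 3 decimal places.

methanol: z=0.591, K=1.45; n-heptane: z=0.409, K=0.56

two-phase, V/F = 0.434

ΣzᵢKᵢ = 1.086; Σzᵢ/Kᵢ = 1.138.
Both exceed 1, so a two-phase solution exists.
Let ψ = V/F and solve Σ zᵢ(Kᵢ−1)/(1+ψ(Kᵢ−1)) = 0.
Binary case is linear: z₁(K₁−1)(1+ψ(K₂−1)) + z₂(K₂−1)(1+ψ(K₁−1)) = 0
⇒ ψ = [z₁(K₁−1)+z₂(K₂−1)] / [−(K₁−1)(K₂−1)] = 0.0860/0.1980 = 0.434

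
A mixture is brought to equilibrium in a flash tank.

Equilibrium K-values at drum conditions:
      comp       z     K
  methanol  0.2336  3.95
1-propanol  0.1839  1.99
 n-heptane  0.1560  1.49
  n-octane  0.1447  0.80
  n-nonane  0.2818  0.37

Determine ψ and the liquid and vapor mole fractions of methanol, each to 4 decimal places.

ψ = 0.7562, x_methanol = 0.0723, y_methanol = 0.2856

Iterate (Newton) starting at ψ = 0.5:
  ψ = 0.5000: g = 0.17028, g' = -0.6822 → ψ = 0.7496
  ψ = 0.7496: g = 0.00456, g' = -0.6861 → ψ = 0.7562
Converged at ψ = 0.7562.
Compositions from xᵢ = zᵢ/(1+ψ(Kᵢ−1)), yᵢ = Kᵢxᵢ:
  methanol: x = 0.0723, y = 0.2856
  1-propanol: x = 0.1052, y = 0.2093
  n-heptane: x = 0.1138, y = 0.1696
  n-octane: x = 0.1705, y = 0.1364
  n-nonane: x = 0.5382, y = 0.1991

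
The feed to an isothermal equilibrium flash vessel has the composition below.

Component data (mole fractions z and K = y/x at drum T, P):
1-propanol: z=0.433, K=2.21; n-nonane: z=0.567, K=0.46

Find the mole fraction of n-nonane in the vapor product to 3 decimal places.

y_n-nonane = 0.318

Rachford–Rice: g(ψ) = Σ zᵢ(Kᵢ−1)/(1+ψ(Kᵢ−1)) = 0.
Feasibility: ΣzᵢKᵢ = 1.218, Σzᵢ/Kᵢ = 1.429 — both > 1, two phases present.
Iterate (Newton) starting at ψ = 0.46:
  ψ = 0.460: g = -0.0708, g' = -0.554 → ψ = 0.332
  ψ = 0.332: g = 0.0005, g' = -0.568 → ψ = 0.333
Converged at ψ = 0.333.
Compositions from xᵢ = zᵢ/(1+ψ(Kᵢ−1)), yᵢ = Kᵢxᵢ:
  1-propanol: x = 0.309, y = 0.682
  n-nonane: x = 0.691, y = 0.318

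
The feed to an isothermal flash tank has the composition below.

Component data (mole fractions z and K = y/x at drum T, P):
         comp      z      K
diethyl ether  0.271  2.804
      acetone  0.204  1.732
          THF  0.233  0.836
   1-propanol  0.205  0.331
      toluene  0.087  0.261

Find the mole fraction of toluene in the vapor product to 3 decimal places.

Rachford–Rice: g(V/F) = Σ zᵢ(Kᵢ−1)/(1+V/F(Kᵢ−1)) = 0.
g(0) = ΣzᵢKᵢ − 1 = 0.399 and g(1) = 1 − Σzᵢ/Kᵢ = -0.446, so a root lies in (0, 1).
Iterate (Newton) starting at V/F = 0.5:
  V/F = 0.500: g = 0.0167, g' = -0.636 → V/F = 0.526
Converged at V/F = 0.526.
Compositions from xᵢ = zᵢ/(1+V/F(Kᵢ−1)), yᵢ = Kᵢxᵢ:
  diethyl ether: x = 0.139, y = 0.390
  acetone: x = 0.147, y = 0.255
  THF: x = 0.255, y = 0.213
  1-propanol: x = 0.316, y = 0.105
  toluene: x = 0.142, y = 0.037

y_toluene = 0.037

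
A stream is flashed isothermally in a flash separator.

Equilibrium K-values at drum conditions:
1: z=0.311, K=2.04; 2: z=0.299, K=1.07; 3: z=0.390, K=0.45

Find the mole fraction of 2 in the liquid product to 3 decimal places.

x_2 = 0.292

Let ψ = V/F and solve Σ zᵢ(Kᵢ−1)/(1+ψ(Kᵢ−1)) = 0.
Feasibility: ΣzᵢKᵢ = 1.130, Σzᵢ/Kᵢ = 1.299 — both > 1, two phases present.
Newton–Raphson from ψ = 0.5:
  ψ = 0.500: g = -0.0629, g' = -0.371 → ψ = 0.331
  ψ = 0.331: g = -0.0011, g' = -0.364 → ψ = 0.328
Converged at ψ = 0.328.
Compositions from xᵢ = zᵢ/(1+ψ(Kᵢ−1)), yᵢ = Kᵢxᵢ:
  1: x = 0.232, y = 0.473
  2: x = 0.292, y = 0.313
  3: x = 0.476, y = 0.214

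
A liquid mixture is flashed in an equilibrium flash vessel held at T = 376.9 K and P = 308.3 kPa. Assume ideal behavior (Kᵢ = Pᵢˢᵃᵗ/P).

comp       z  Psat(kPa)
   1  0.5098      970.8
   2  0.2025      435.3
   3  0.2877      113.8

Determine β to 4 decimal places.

Raoult's law: Kᵢ = Pᵢˢᵃᵗ/P = Pᵢˢᵃᵗ/308.3.
  K_1 = 970.8/308.3 = 3.148881, K_2 = 435.3/308.3 = 1.411936, K_3 = 113.8/308.3 = 0.369121
Let β = V/F and solve Σ zᵢ(Kᵢ−1)/(1+β(Kᵢ−1)) = 0.
Check two-phase: ΣzᵢKᵢ = 1.9974 > 1 and Σzᵢ/Kᵢ = 1.0847 > 1, so g(0) = 0.9974 > 0 and g(1) = -0.0847 < 0.
Newton–Raphson from β = 0.48:
  β = 0.4800: g = 0.34857, g' = -0.8300 → β = 0.9000
  β = 0.9000: g = 0.01431, g' = -0.9047 → β = 0.9158
  β = 0.9158: g = -0.00018, g' = -0.9276 → β = 0.9156
Converged at β = 0.9156.

β = 0.9156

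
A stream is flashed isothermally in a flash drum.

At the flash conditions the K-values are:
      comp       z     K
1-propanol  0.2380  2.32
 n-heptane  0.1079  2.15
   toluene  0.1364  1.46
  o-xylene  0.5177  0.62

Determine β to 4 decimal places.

β = 0.7370

Let β = V/F and solve Σ zᵢ(Kᵢ−1)/(1+β(Kᵢ−1)) = 0.
Check two-phase: ΣzᵢKᵢ = 1.3043 > 1 and Σzᵢ/Kᵢ = 1.0812 > 1, so g(0) = 0.3043 > 0 and g(1) = -0.0812 < 0.
Iterate (Newton) starting at β = 0.45:
  β = 0.4500: g = 0.09354, g' = -0.3538 → β = 0.7144
  β = 0.7144: g = 0.00700, g' = -0.3100 → β = 0.7370
Converged at β = 0.7370.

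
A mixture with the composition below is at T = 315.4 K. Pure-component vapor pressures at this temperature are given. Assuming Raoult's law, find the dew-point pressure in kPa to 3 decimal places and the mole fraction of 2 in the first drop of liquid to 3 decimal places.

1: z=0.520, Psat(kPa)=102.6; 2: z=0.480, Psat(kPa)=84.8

Pdew = 93.209 kPa, x_2 = 0.528

At the dew point ψ → 1, so Σzᵢ/Kᵢ = 1 with Kᵢ = Pᵢˢᵃᵗ/P ⇒ 1/P = Σzᵢ/Pᵢˢᵃᵗ.
1/P = 0.520/102.6 + 0.480/84.8 = 0.010729 ⇒ P = 93.209 kPa
xᵢ = zᵢP/Pᵢˢᵃᵗ ⇒ x_2 = 0.480·93.209/84.8 = 0.528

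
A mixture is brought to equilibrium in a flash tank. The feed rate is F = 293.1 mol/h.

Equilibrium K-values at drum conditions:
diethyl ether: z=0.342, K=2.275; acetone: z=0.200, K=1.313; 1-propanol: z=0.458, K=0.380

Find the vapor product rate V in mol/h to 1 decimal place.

V = 100.1 mol/h

Newton iteration, V/F⁰ = 0.5:
  V/F = 0.500: g = -0.0911, g' = -0.592 → V/F = 0.346
  V/F = 0.346: g = -0.0025, g' = -0.569 → V/F = 0.342
Converged at V/F = 0.342.
Then V = V/F·F = 0.3417·293.1 = 100.1 mol/h and L = F − V = 193.0 mol/h.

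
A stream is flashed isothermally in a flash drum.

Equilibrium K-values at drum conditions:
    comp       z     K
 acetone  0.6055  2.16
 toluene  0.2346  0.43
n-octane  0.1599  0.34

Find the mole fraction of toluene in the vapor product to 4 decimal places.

Material balance + equilibrium reduce to Σ zᵢ(Kᵢ−1)/(1+β(Kᵢ−1)) = 0.
g(0) = ΣzᵢKᵢ − 1 = 0.4631 and g(1) = 1 − Σzᵢ/Kᵢ = -0.2962, so a root lies in (0, 1).
Newton–Raphson from β = 0.5:
  β = 0.5000: g = 0.10001, g' = -0.6306 → β = 0.6586
  β = 0.6586: g = -0.00258, g' = -0.6752 → β = 0.6548
Converged at β = 0.6548.
Compositions from xᵢ = zᵢ/(1+β(Kᵢ−1)), yᵢ = Kᵢxᵢ:
  acetone: x = 0.3441, y = 0.7433
  toluene: x = 0.3743, y = 0.1609
  n-octane: x = 0.2816, y = 0.0957

y_toluene = 0.1609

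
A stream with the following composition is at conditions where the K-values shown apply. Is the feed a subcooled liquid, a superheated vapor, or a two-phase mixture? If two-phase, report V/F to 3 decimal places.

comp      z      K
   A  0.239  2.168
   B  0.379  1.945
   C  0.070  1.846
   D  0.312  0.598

ΣzᵢKᵢ = 1.571; Σzᵢ/Kᵢ = 0.865.
Since Σzᵢ/Kᵢ < 1 the mixture is above its dew point — single vapor phase.

superheated vapor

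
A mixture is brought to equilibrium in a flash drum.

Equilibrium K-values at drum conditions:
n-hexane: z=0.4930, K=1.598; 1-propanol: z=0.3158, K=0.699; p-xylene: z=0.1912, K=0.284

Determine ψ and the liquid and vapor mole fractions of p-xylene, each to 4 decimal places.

ψ = 0.2078, x_p-xylene = 0.2246, y_p-xylene = 0.0638

Rachford–Rice: g(ψ) = Σ zᵢ(Kᵢ−1)/(1+ψ(Kᵢ−1)) = 0.
Feasibility: ΣzᵢKᵢ = 1.0629, Σzᵢ/Kᵢ = 1.4335 — both > 1, two phases present.
Newton iteration, ψ⁰ = 0.5:
  ψ = 0.5000: g = -0.09818, g' = -0.3819 → ψ = 0.2429
  ψ = 0.2429: g = -0.01087, g' = -0.3114 → ψ = 0.2080
  ψ = 0.2080: g = -0.00007, g' = -0.3073 → ψ = 0.2078
Converged at ψ = 0.2078.
Compositions from xᵢ = zᵢ/(1+ψ(Kᵢ−1)), yᵢ = Kᵢxᵢ:
  n-hexane: x = 0.4385, y = 0.7007
  1-propanol: x = 0.3369, y = 0.2355
  p-xylene: x = 0.2246, y = 0.0638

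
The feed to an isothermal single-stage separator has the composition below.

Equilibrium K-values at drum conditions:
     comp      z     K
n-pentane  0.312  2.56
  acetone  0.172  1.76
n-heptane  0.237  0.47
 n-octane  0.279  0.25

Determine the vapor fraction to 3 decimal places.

ψ = 0.324

Newton iteration, ψ⁰ = 0.5:
  ψ = 0.500: g = -0.1375, g' = -0.817 → ψ = 0.332
  ψ = 0.332: g = -0.0057, g' = -0.769 → ψ = 0.324
Converged at ψ = 0.324.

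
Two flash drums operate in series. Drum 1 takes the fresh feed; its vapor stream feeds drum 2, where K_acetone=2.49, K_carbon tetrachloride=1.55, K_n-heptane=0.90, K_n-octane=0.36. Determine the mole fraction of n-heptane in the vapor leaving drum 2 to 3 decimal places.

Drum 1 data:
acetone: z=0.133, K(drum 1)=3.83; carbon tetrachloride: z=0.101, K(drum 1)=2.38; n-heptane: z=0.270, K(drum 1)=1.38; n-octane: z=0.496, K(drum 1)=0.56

Drum 1:
Newton–Raphson from ψ₁ = 0.5:
  ψ₁ = 0.500: g = 0.0448, g' = -0.435 → ψ₁ = 0.603
  ψ₁ = 0.603: g = 0.0016, g' = -0.406 → ψ₁ = 0.607
Converged at ψ₁ = 0.607.
Drum-1 compositions:
  acetone: x = 0.049, y = 0.187
  carbon tetrachloride: x = 0.055, y = 0.131
  n-heptane: x = 0.219, y = 0.303
  n-octane: x = 0.677, y = 0.379
Drum-2 feed = drum-1 vapor: z₂ = (0.1875, 0.1308, 0.3028, 0.3789).
Drum 2:
Material balance + equilibrium reduce to Σ zᵢ(Kᵢ−1)/(1+ψ₂(Kᵢ−1)) = 0.
Feasibility: ΣzᵢKᵢ = 1.078, Σzᵢ/Kᵢ = 1.549 — both > 1, two phases present.
Iterate (Newton) starting at ψ₂ = 0.54:
  ψ₂ = 0.540: g = -0.1924, g' = -0.517 → ψ₂ = 0.168
  ψ₂ = 0.168: g = -0.0133, g' = -0.497 → ψ₂ = 0.141
  ψ₂ = 0.141: g = 0.0001, g' = -0.509 → ψ₂ = 0.142
Converged at ψ₂ = 0.142.
  acetone: x = 0.155, y = 0.385
  carbon tetrachloride: x = 0.121, y = 0.188
  n-heptane: x = 0.307, y = 0.276
  n-octane: x = 0.417, y = 0.150

y_n-heptane (drum 2) = 0.276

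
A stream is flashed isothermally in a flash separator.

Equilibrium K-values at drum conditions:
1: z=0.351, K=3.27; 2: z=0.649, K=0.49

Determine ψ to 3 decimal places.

Rachford–Rice: g(ψ) = Σ zᵢ(Kᵢ−1)/(1+ψ(Kᵢ−1)) = 0.
Check two-phase: ΣzᵢKᵢ = 1.466 > 1 and Σzᵢ/Kᵢ = 1.432 > 1, so g(0) = 0.466 > 0 and g(1) = -0.432 < 0.
Newton iteration, ψ⁰ = 0.53:
  ψ = 0.530: g = -0.0919, g' = -0.690 → ψ = 0.397
  ψ = 0.397: g = 0.0043, g' = -0.766 → ψ = 0.402
Converged at ψ = 0.402.

ψ = 0.402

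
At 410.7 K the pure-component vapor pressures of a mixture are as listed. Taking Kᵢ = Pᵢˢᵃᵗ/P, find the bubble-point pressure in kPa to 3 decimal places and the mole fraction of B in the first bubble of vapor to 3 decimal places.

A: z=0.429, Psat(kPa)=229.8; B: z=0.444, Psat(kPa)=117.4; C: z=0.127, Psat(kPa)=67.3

Pbub = 159.257 kPa, y_B = 0.327

At the bubble point ψ → 0, so ΣzᵢKᵢ = 1 with Kᵢ = Pᵢˢᵃᵗ/P ⇒ P = ΣzᵢPᵢˢᵃᵗ.
P = 0.429·229.8 + 0.444·117.4 + 0.127·67.3 = 159.257 kPa
yᵢ = zᵢPᵢˢᵃᵗ/P ⇒ y_B = 0.444·117.4/159.257 = 0.327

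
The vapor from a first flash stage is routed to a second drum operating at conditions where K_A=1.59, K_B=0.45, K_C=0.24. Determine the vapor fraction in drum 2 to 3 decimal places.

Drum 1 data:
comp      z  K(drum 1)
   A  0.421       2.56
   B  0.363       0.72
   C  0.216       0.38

Drum 1:
Rachford–Rice: g(ψ₁) = Σ zᵢ(Kᵢ−1)/(1+ψ₁(Kᵢ−1)) = 0.
Feasibility: ΣzᵢKᵢ = 1.421, Σzᵢ/Kᵢ = 1.237 — both > 1, two phases present.
Newton–Raphson from ψ₁ = 0.54:
  ψ₁ = 0.540: g = 0.0354, g' = -0.529 → ψ₁ = 0.607
Converged at ψ₁ = 0.607.
Drum-1 compositions:
  A: x = 0.216, y = 0.553
  B: x = 0.437, y = 0.315
  C: x = 0.346, y = 0.132
Drum-2 feed = drum-1 vapor: z₂ = (0.5534, 0.3149, 0.1316).
Drum 2:
Let ψ₂ = V/F and solve Σ zᵢ(Kᵢ−1)/(1+ψ₂(Kᵢ−1)) = 0.
g(0) = ΣzᵢKᵢ − 1 = 0.053 and g(1) = 1 − Σzᵢ/Kᵢ = -0.596, so a root lies in (0, 1).
Iterate (Newton) starting at ψ₂ = 0.5:
  ψ₂ = 0.500: g = -0.1481, g' = -0.494 → ψ₂ = 0.200
  ψ₂ = 0.200: g = -0.0206, g' = -0.380 → ψ₂ = 0.146
  ψ₂ = 0.146: g = -0.0002, g' = -0.372 → ψ₂ = 0.145
Converged at ψ₂ = 0.145.
  A: x = 0.510, y = 0.810
  B: x = 0.342, y = 0.154
  C: x = 0.148, y = 0.036

V/F (drum 2) = 0.145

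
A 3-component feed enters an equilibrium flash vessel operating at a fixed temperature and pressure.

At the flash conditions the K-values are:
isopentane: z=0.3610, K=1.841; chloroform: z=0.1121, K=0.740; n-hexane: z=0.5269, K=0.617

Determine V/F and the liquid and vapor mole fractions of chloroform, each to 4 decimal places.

Rachford–Rice: g(V/F) = Σ zᵢ(Kᵢ−1)/(1+V/F(Kᵢ−1)) = 0.
Feasibility: ΣzᵢKᵢ = 1.0727, Σzᵢ/Kᵢ = 1.2015 — both > 1, two phases present.
Newton iteration, V/F⁰ = 0.58:
  V/F = 0.5800: g = -0.08969, g' = -0.2536 → V/F = 0.2263
  V/F = 0.2263: g = 0.00313, g' = -0.2814 → V/F = 0.2374
  V/F = 0.2374: g = 0.00001, g' = -0.2795 → V/F = 0.2375
Converged at V/F = 0.2375.
Compositions from xᵢ = zᵢ/(1+V/F(Kᵢ−1)), yᵢ = Kᵢxᵢ:
  isopentane: x = 0.3009, y = 0.5540
  chloroform: x = 0.1195, y = 0.0884
  n-hexane: x = 0.5796, y = 0.3576

V/F = 0.2375, x_chloroform = 0.1195, y_chloroform = 0.0884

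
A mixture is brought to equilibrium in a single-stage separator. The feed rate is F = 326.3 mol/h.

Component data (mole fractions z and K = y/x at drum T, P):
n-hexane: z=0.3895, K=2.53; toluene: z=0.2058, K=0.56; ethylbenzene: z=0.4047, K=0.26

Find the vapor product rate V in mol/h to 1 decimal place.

Material balance + equilibrium reduce to Σ zᵢ(Kᵢ−1)/(1+ψ(Kᵢ−1)) = 0.
Feasibility: ΣzᵢKᵢ = 1.2059, Σzᵢ/Kᵢ = 2.0780 — both > 1, two phases present.
Newton iteration, ψ⁰ = 0.5:
  ψ = 0.5000: g = -0.25381, g' = -0.9165 → ψ = 0.2231
  ψ = 0.2231: g = -0.01480, g' = -0.8737 → ψ = 0.2061
  ψ = 0.2061: g = 0.00008, g' = -0.8837 → ψ = 0.2062
Converged at ψ = 0.2062.
Then V = ψ·F = 0.2062·326.3 = 67.3 mol/h and L = F − V = 259.0 mol/h.

V = 67.3 mol/h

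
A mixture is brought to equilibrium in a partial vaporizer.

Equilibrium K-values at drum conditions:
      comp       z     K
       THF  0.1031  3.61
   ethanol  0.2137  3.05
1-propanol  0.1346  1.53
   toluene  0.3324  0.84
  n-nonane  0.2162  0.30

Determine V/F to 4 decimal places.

Iterate (Newton) starting at V/F = 0.32:
  V/F = 0.3200: g = 0.22109, g' = -0.7490 → V/F = 0.6152
  V/F = 0.6152: g = 0.02604, g' = -0.6379 → V/F = 0.6560
  V/F = 0.6560: g = -0.00027, g' = -0.6525 → V/F = 0.6556
Converged at V/F = 0.6556.

V/F = 0.6556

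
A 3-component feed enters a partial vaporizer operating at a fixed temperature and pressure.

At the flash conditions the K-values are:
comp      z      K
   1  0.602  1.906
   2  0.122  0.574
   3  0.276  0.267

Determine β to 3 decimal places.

β = 0.484

Rachford–Rice: g(β) = Σ zᵢ(Kᵢ−1)/(1+β(Kᵢ−1)) = 0.
Check two-phase: ΣzᵢKᵢ = 1.291 > 1 and Σzᵢ/Kᵢ = 1.562 > 1, so g(0) = 0.291 > 0 and g(1) = -0.562 < 0.
Newton–Raphson from β = 0.35:
  β = 0.350: g = 0.0809, g' = -0.584 → β = 0.489
  β = 0.489: g = -0.0028, g' = -0.633 → β = 0.484
Converged at β = 0.484.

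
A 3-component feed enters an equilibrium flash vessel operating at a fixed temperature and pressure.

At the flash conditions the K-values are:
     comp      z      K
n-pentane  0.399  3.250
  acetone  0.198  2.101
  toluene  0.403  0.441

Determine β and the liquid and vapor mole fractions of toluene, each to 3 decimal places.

β = 0.839, x_toluene = 0.759, y_toluene = 0.335

Newton–Raphson from β = 0.65:
  β = 0.650: g = 0.1378, g' = -0.725 → β = 0.840
  β = 0.840: g = -0.0008, g' = -0.754 → β = 0.839
Converged at β = 0.839.
Compositions from xᵢ = zᵢ/(1+β(Kᵢ−1)), yᵢ = Kᵢxᵢ:
  n-pentane: x = 0.138, y = 0.449
  acetone: x = 0.103, y = 0.216
  toluene: x = 0.759, y = 0.335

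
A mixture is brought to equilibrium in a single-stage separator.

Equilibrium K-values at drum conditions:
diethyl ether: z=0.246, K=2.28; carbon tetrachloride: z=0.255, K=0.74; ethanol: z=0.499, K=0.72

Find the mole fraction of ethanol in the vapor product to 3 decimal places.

y_ethanol = 0.394

Newton–Raphson from ψ = 0.57:
  ψ = 0.570: g = -0.0620, g' = -0.214 → ψ = 0.280
  ψ = 0.280: g = 0.0087, g' = -0.285 → ψ = 0.311
Converged at ψ = 0.311.
Compositions from xᵢ = zᵢ/(1+ψ(Kᵢ−1)), yᵢ = Kᵢxᵢ:
  diethyl ether: x = 0.176, y = 0.401
  carbon tetrachloride: x = 0.277, y = 0.205
  ethanol: x = 0.547, y = 0.394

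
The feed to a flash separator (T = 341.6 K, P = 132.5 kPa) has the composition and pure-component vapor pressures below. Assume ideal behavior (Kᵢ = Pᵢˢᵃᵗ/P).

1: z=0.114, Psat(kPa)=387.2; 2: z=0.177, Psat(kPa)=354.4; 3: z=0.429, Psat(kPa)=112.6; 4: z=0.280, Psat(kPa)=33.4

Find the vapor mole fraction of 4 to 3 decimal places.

Raoult's law: Kᵢ = Pᵢˢᵃᵗ/P = Pᵢˢᵃᵗ/132.5.
  K_1 = 387.2/132.5 = 2.92226, K_2 = 354.4/132.5 = 2.67472, K_3 = 112.6/132.5 = 0.84981, K_4 = 33.4/132.5 = 0.25208
Rachford–Rice: g(V/F) = Σ zᵢ(Kᵢ−1)/(1+V/F(Kᵢ−1)) = 0.
Feasibility: ΣzᵢKᵢ = 1.242, Σzᵢ/Kᵢ = 1.721 — both > 1, two phases present.
Newton iteration, V/F⁰ = 0.5:
  V/F = 0.500: g = -0.1311, g' = -0.668 → V/F = 0.304
  V/F = 0.304: g = -0.0036, g' = -0.659 → V/F = 0.298
Converged at V/F = 0.298.
Compositions from xᵢ = zᵢ/(1+V/F(Kᵢ−1)), yᵢ = Kᵢxᵢ:
  1: x = 0.072, y = 0.212
  2: x = 0.118, y = 0.316
  3: x = 0.449, y = 0.382
  4: x = 0.360, y = 0.091

y_4 = 0.091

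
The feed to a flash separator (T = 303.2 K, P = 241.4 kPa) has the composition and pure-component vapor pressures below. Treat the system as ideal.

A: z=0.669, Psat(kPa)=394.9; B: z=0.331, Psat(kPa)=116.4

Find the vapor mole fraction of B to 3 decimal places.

y_B = 0.266

Raoult's law: Kᵢ = Pᵢˢᵃᵗ/P = Pᵢˢᵃᵗ/241.4.
  K_A = 394.9/241.4 = 1.63587, K_B = 116.4/241.4 = 0.48219
Rachford–Rice: g(ψ) = Σ zᵢ(Kᵢ−1)/(1+ψ(Kᵢ−1)) = 0.
Feasibility: ΣzᵢKᵢ = 1.254, Σzᵢ/Kᵢ = 1.095 — both > 1, two phases present.
Binary case is linear: z₁(K₁−1)(1+ψ(K₂−1)) + z₂(K₂−1)(1+ψ(K₁−1)) = 0
⇒ ψ = [z₁(K₁−1)+z₂(K₂−1)] / [−(K₁−1)(K₂−1)] = 0.2540/0.3293 = 0.771
Compositions from xᵢ = zᵢ/(1+ψ(Kᵢ−1)), yᵢ = Kᵢxᵢ:
  A: x = 0.449, y = 0.734
  B: x = 0.551, y = 0.266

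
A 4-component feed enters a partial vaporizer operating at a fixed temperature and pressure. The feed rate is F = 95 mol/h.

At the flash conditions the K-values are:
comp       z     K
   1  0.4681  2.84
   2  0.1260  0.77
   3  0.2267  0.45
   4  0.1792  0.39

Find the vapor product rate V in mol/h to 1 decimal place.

V = 59.4 mol/h

Iterate (Newton) starting at ψ = 0.34:
  ψ = 0.3400: g = 0.20712, g' = -0.8175 → ψ = 0.5934
  ψ = 0.5934: g = 0.02178, g' = -0.6860 → ψ = 0.6251
Converged at ψ = 0.6251.
Then V = ψ·F = 0.6251·95 = 59.4 mol/h and L = F − V = 35.6 mol/h.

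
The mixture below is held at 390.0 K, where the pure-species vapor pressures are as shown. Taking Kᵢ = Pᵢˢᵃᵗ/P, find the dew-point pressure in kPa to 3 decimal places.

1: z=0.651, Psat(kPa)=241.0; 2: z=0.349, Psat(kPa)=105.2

At the dew point ψ → 1, so Σzᵢ/Kᵢ = 1 with Kᵢ = Pᵢˢᵃᵗ/P ⇒ 1/P = Σzᵢ/Pᵢˢᵃᵗ.
1/P = 0.651/241.0 + 0.349/105.2 = 0.006019 ⇒ P = 166.148 kPa

Pdew = 166.148 kPa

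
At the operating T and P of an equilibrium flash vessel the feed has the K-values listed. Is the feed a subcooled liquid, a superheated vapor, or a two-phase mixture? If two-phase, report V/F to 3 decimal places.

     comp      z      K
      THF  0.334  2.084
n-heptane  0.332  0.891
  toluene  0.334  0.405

two-phase, V/F = 0.285

ΣzᵢKᵢ = 1.127; Σzᵢ/Kᵢ = 1.358.
Both exceed 1, so a two-phase solution exists.
Let ψ = V/F and solve Σ zᵢ(Kᵢ−1)/(1+ψ(Kᵢ−1)) = 0.
Iterate (Newton) starting at ψ = 0.5:
  ψ = 0.500: g = -0.0864, g' = -0.409 → ψ = 0.289
  ψ = 0.289: g = -0.0016, g' = -0.404 → ψ = 0.285
Converged at ψ = 0.285.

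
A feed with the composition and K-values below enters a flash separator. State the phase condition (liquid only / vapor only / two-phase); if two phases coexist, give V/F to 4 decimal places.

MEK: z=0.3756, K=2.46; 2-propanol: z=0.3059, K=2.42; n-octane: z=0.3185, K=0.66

vapor only

ΣzᵢKᵢ = 1.8745; Σzᵢ/Kᵢ = 0.7617.
Since Σzᵢ/Kᵢ < 1 the mixture is above its dew point — single vapor phase.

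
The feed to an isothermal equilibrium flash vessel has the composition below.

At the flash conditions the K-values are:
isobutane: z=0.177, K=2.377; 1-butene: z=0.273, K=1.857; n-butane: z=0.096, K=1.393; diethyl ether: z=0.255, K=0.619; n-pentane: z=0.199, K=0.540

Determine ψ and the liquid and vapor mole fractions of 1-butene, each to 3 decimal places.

ψ = 0.797, x_1-butene = 0.162, y_1-butene = 0.301

Rachford–Rice: g(ψ) = Σ zᵢ(Kᵢ−1)/(1+ψ(Kᵢ−1)) = 0.
Check two-phase: ΣzᵢKᵢ = 1.327 > 1 and Σzᵢ/Kᵢ = 1.071 > 1, so g(0) = 0.327 > 0 and g(1) = -0.071 < 0.
Newton–Raphson from ψ = 0.39:
  ψ = 0.390: g = 0.1410, g' = -0.379 → ψ = 0.762
  ψ = 0.762: g = 0.0118, g' = -0.335 → ψ = 0.797
Converged at ψ = 0.797.
Compositions from xᵢ = zᵢ/(1+ψ(Kᵢ−1)), yᵢ = Kᵢxᵢ:
  isobutane: x = 0.084, y = 0.201
  1-butene: x = 0.162, y = 0.301
  n-butane: x = 0.073, y = 0.102
  diethyl ether: x = 0.366, y = 0.227
  n-pentane: x = 0.314, y = 0.170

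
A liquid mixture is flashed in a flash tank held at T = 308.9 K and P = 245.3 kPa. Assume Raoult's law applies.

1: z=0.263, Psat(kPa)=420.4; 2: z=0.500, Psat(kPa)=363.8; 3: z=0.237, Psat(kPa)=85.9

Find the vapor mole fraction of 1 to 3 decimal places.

y_1 = 0.294

Raoult's law: Kᵢ = Pᵢˢᵃᵗ/P = Pᵢˢᵃᵗ/245.3.
  K_1 = 420.4/245.3 = 1.71382, K_2 = 363.8/245.3 = 1.48308, K_3 = 85.9/245.3 = 0.35018
Rachford–Rice: g(ψ) = Σ zᵢ(Kᵢ−1)/(1+ψ(Kᵢ−1)) = 0.
Check two-phase: ΣzᵢKᵢ = 1.275 > 1 and Σzᵢ/Kᵢ = 1.167 > 1, so g(0) = 0.275 > 0 and g(1) = -0.167 < 0.
Newton iteration, ψ⁰ = 0.6:
  ψ = 0.600: g = 0.0663, g' = -0.405 → ψ = 0.764
  ψ = 0.764: g = -0.0078, g' = -0.513 → ψ = 0.749
  ψ = 0.749: g = -0.0001, g' = -0.499 → ψ = 0.748
Converged at ψ = 0.748.
Compositions from xᵢ = zᵢ/(1+ψ(Kᵢ−1)), yᵢ = Kᵢxᵢ:
  1: x = 0.171, y = 0.294
  2: x = 0.367, y = 0.545
  3: x = 0.461, y = 0.162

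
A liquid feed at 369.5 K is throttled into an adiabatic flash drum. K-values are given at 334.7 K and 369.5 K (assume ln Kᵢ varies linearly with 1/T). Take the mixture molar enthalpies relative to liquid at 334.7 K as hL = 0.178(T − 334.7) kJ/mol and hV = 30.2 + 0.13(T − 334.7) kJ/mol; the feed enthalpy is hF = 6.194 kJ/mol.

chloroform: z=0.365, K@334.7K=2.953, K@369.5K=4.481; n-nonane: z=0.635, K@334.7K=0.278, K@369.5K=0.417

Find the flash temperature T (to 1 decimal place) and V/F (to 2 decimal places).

Adiabatic flash: solve Rachford–Rice at each trial T, then check hF = ψ·hV(T) + (1−ψ)·hL(T).
  T = 334.7 K: K = (2.953, 0.278), RR gives ψ = 0.180, H_out = 5.448 kJ/mol
  T = 369.5 K: K = (4.481, 0.417), RR gives ψ = 0.444, H_out = 18.852 kJ/mol
  T = 352.1 K: K = (3.675, 0.344), RR gives ψ = 0.319, H_out = 12.464 kJ/mol
  T = 343.4 K: K = (3.304, 0.310), RR gives ψ = 0.253, H_out = 9.094 kJ/mol
  T = 339.0 K: K = (3.124, 0.294), RR gives ψ = 0.218, H_out = 7.295 kJ/mol
  T = 336.9 K: K = (3.040, 0.286), RR gives ψ = 0.200, H_out = 6.405 kJ/mol
Linear interpolation between T = 334.7 (H_out = 5.448) and T = 336.9 (H_out = 6.405) on hF = 6.194 gives T ≈ 336.4 K, at which ψ = 0.20.

T = 336.4 K, V/F = 0.20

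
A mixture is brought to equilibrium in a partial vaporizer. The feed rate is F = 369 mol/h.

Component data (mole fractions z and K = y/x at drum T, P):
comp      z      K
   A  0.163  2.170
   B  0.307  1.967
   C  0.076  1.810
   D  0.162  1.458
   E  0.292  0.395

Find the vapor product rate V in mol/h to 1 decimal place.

Rachford–Rice: g(β) = Σ zᵢ(Kᵢ−1)/(1+β(Kᵢ−1)) = 0.
g(0) = ΣzᵢKᵢ − 1 = 0.447 and g(1) = 1 − Σzᵢ/Kᵢ = -0.124, so a root lies in (0, 1).
Newton–Raphson from β = 0.5:
  β = 0.500: g = 0.1713, g' = -0.487 → β = 0.852
  β = 0.852: g = -0.0166, g' = -0.633 → β = 0.826
  β = 0.826: g = -0.0003, g' = -0.609 → β = 0.825
Converged at β = 0.825.
Then V = β·F = 0.8254·369 = 304.6 mol/h and L = F − V = 64.4 mol/h.

V = 304.6 mol/h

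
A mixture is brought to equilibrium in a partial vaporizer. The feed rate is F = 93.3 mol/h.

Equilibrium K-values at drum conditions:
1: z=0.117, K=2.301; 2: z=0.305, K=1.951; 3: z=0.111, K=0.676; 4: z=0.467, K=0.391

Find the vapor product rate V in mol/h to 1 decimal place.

V = 19.0 mol/h

Rachford–Rice: g(ψ) = Σ zᵢ(Kᵢ−1)/(1+ψ(Kᵢ−1)) = 0.
Feasibility: ΣzᵢKᵢ = 1.122, Σzᵢ/Kᵢ = 1.566 — both > 1, two phases present.
Newton iteration, ψ⁰ = 0.5:
  ψ = 0.500: g = -0.1630, g' = -0.574 → ψ = 0.216
  ψ = 0.216: g = -0.0067, g' = -0.554 → ψ = 0.204
Converged at ψ = 0.204.
Then V = ψ·F = 0.2039·93.3 = 19.0 mol/h and L = F − V = 74.3 mol/h.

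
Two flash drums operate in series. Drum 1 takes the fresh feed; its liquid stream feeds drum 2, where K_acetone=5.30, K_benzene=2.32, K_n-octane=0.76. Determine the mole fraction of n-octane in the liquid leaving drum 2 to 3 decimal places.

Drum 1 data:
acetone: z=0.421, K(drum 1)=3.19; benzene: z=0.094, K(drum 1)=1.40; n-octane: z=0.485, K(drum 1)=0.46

x_n-octane (drum 2) = 0.923

Drum 1:
Rachford–Rice: g(ψ₁) = Σ zᵢ(Kᵢ−1)/(1+ψ₁(Kᵢ−1)) = 0.
g(0) = ΣzᵢKᵢ − 1 = 0.698 and g(1) = 1 − Σzᵢ/Kᵢ = -0.253, so a root lies in (0, 1).
Iterate (Newton) starting at ψ₁ = 0.5:
  ψ₁ = 0.500: g = 0.1127, g' = -0.736 → ψ₁ = 0.653
  ψ₁ = 0.653: g = 0.0046, g' = -0.689 → ψ₁ = 0.660
Converged at ψ₁ = 0.660.
Drum-1 compositions:
  acetone: x = 0.172, y = 0.549
  benzene: x = 0.074, y = 0.104
  n-octane: x = 0.753, y = 0.347
Drum-2 feed = drum-1 liquid: z₂ = (0.1722, 0.0744, 0.7534).
Drum 2:
Material balance + equilibrium reduce to Σ zᵢ(Kᵢ−1)/(1+ψ₂(Kᵢ−1)) = 0.
Check two-phase: ΣzᵢKᵢ = 1.658 > 1 and Σzᵢ/Kᵢ = 1.056 > 1, so g(0) = 0.658 > 0 and g(1) = -0.056 < 0.
Iterate (Newton) starting at ψ₂ = 0.56:
  ψ₂ = 0.560: g = 0.0648, g' = -0.375 → ψ₂ = 0.733
  ψ₂ = 0.733: g = 0.0088, g' = -0.282 → ψ₂ = 0.764
  ψ₂ = 0.764: g = 0.0002, g' = -0.271 → ψ₂ = 0.765
Converged at ψ₂ = 0.765.
  acetone: x = 0.040, y = 0.213
  benzene: x = 0.037, y = 0.086
  n-octane: x = 0.923, y = 0.701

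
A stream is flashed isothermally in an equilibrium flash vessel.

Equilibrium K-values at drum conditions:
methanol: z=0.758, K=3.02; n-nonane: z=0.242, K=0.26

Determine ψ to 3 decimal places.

Rachford–Rice: g(ψ) = Σ zᵢ(Kᵢ−1)/(1+ψ(Kᵢ−1)) = 0.
Feasibility: ΣzᵢKᵢ = 2.352, Σzᵢ/Kᵢ = 1.182 — both > 1, two phases present.
Binary case is linear: z₁(K₁−1)(1+ψ(K₂−1)) + z₂(K₂−1)(1+ψ(K₁−1)) = 0
⇒ ψ = [z₁(K₁−1)+z₂(K₂−1)] / [−(K₁−1)(K₂−1)] = 1.3521/1.4948 = 0.905

ψ = 0.905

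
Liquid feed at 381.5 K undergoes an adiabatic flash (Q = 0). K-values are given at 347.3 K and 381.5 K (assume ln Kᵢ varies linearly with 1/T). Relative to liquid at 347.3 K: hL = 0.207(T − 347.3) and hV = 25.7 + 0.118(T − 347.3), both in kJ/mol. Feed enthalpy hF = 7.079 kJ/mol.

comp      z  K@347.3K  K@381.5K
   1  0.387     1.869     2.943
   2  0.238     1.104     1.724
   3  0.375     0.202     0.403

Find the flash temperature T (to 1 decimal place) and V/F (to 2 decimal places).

T = 352.3 K, V/F = 0.24

Adiabatic flash: solve Rachford–Rice at each trial T, then check hF = ψ·hV(T) + (1−ψ)·hL(T).
  T = 347.3 K: K = (1.869, 1.104, 0.202), RR gives ψ = 0.116, H_out = 2.990 kJ/mol
  T = 381.5 K: K = (2.943, 1.724, 0.403), RR gives ψ = 0.767, H_out = 24.449 kJ/mol
  T = 364.4 K: K = (2.370, 1.394, 0.290), RR gives ψ = 0.473, H_out = 14.974 kJ/mol
  T = 355.9 K: K = (2.112, 1.245, 0.243), RR gives ψ = 0.316, H_out = 9.648 kJ/mol
  T = 351.6 K: K = (1.988, 1.173, 0.222), RR gives ψ = 0.223, H_out = 6.541 kJ/mol
  T = 353.8 K: K = (2.051, 1.210, 0.233), RR gives ψ = 0.272, H_out = 8.176 kJ/mol
Linear interpolation between T = 351.6 (H_out = 6.541) and T = 353.8 (H_out = 8.176) on hF = 7.079 gives T ≈ 352.3 K, at which ψ = 0.24.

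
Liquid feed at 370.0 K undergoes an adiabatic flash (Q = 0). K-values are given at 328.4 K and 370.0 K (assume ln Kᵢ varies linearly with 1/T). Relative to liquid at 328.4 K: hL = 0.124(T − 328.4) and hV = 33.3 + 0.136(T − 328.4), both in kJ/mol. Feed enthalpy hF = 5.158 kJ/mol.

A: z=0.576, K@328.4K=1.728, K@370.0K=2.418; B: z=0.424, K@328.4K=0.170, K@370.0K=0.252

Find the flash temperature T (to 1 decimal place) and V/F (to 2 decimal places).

T = 330.9 K, V/F = 0.15

Adiabatic flash: solve Rachford–Rice at each trial T, then check hF = ψ·hV(T) + (1−ψ)·hL(T).
  T = 328.4 K: K = (1.728, 0.170), RR gives ψ = 0.112, H_out = 3.715 kJ/mol
  T = 370.0 K: K = (2.418, 0.252), RR gives ψ = 0.471, H_out = 21.079 kJ/mol
  T = 349.2 K: K = (2.065, 0.209), RR gives ψ = 0.330, H_out = 13.661 kJ/mol
  T = 338.8 K: K = (1.894, 0.189), RR gives ψ = 0.236, H_out = 9.185 kJ/mol
  T = 333.6 K: K = (1.810, 0.180), RR gives ψ = 0.179, H_out = 6.611 kJ/mol
  T = 331.0 K: K = (1.769, 0.175), RR gives ψ = 0.147, H_out = 5.210 kJ/mol
  T = 329.7 K: K = (1.748, 0.172), RR gives ψ = 0.129, H_out = 4.475 kJ/mol
Linear interpolation between T = 329.7 (H_out = 4.475) and T = 331.0 (H_out = 5.210) on hF = 5.158 gives T ≈ 330.9 K, at which ψ = 0.15.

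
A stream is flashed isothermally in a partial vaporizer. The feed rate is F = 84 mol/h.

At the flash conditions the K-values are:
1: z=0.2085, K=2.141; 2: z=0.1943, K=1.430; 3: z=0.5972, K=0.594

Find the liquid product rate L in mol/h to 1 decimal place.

Rachford–Rice: g(V/F) = Σ zᵢ(Kᵢ−1)/(1+V/F(Kᵢ−1)) = 0.
Feasibility: ΣzᵢKᵢ = 1.0790, Σzᵢ/Kᵢ = 1.2386 — both > 1, two phases present.
Newton iteration, V/F⁰ = 0.37:
  V/F = 0.3700: g = -0.04597, g' = -0.2973 → V/F = 0.2154
  V/F = 0.2154: g = 0.00174, g' = -0.3232 → V/F = 0.2208
Converged at V/F = 0.2208.
Then V = V/F·F = 0.2208·84 = 18.5 mol/h and L = F − V = 65.5 mol/h.

L = 65.5 mol/h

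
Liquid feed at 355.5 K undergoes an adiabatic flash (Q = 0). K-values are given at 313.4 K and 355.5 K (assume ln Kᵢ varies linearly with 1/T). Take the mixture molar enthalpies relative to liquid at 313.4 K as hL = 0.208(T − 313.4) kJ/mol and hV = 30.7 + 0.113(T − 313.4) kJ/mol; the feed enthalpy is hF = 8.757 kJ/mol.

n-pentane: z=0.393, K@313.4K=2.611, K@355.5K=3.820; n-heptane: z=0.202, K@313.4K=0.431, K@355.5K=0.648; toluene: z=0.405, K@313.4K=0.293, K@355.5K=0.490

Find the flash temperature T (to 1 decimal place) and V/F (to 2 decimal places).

Adiabatic flash: solve Rachford–Rice at each trial T, then check hF = ψ·hV(T) + (1−ψ)·hL(T).
  T = 313.4 K: K = (2.611, 0.431, 0.293), RR gives ψ = 0.217, H_out = 6.654 kJ/mol
  T = 355.5 K: K = (3.820, 0.648, 0.490), RR gives ψ = 0.635, H_out = 25.715 kJ/mol
  T = 334.4 K: K = (3.195, 0.535, 0.385), RR gives ψ = 0.416, H_out = 16.297 kJ/mol
  T = 323.9 K: K = (2.898, 0.482, 0.337), RR gives ψ = 0.318, H_out = 11.621 kJ/mol
  T = 318.6 K: K = (2.752, 0.456, 0.315), RR gives ψ = 0.268, H_out = 9.167 kJ/mol
  T = 316.0 K: K = (2.681, 0.443, 0.304), RR gives ψ = 0.243, H_out = 7.926 kJ/mol
  T = 317.3 K: K = (2.716, 0.450, 0.309), RR gives ψ = 0.255, H_out = 8.550 kJ/mol
Linear interpolation between T = 317.3 (H_out = 8.550) and T = 318.6 (H_out = 9.167) on hF = 8.757 gives T ≈ 317.7 K, at which ψ = 0.26.

T = 317.7 K, V/F = 0.26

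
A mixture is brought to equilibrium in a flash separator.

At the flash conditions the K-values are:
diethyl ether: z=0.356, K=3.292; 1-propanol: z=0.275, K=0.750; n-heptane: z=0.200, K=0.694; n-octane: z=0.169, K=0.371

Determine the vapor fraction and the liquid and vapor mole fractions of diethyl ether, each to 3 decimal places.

Rachford–Rice: g(ψ) = Σ zᵢ(Kᵢ−1)/(1+ψ(Kᵢ−1)) = 0.
g(0) = ΣzᵢKᵢ − 1 = 0.580 and g(1) = 1 − Σzᵢ/Kᵢ = -0.219, so a root lies in (0, 1).
Iterate (Newton) starting at ψ = 0.5:
  ψ = 0.500: g = 0.0743, g' = -0.597 → ψ = 0.625
  ψ = 0.625: g = 0.0034, g' = -0.550 → ψ = 0.631
Converged at ψ = 0.631.
Compositions from xᵢ = zᵢ/(1+ψ(Kᵢ−1)), yᵢ = Kᵢxᵢ:
  diethyl ether: x = 0.146, y = 0.479
  1-propanol: x = 0.326, y = 0.245
  n-heptane: x = 0.248, y = 0.172
  n-octane: x = 0.280, y = 0.104

ψ = 0.631, x_diethyl ether = 0.146, y_diethyl ether = 0.479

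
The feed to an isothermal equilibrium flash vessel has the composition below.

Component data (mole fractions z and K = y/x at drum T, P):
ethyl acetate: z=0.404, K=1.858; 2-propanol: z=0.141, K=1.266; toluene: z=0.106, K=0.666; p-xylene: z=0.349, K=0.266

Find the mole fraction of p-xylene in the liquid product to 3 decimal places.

Newton–Raphson from ψ = 0.5:
  ψ = 0.500: g = -0.1715, g' = -0.640 → ψ = 0.232
  ψ = 0.232: g = -0.0226, g' = -0.503 → ψ = 0.187
  ψ = 0.187: g = -0.0002, g' = -0.496 → ψ = 0.186
Converged at ψ = 0.186.
Compositions from xᵢ = zᵢ/(1+ψ(Kᵢ−1)), yᵢ = Kᵢxᵢ:
  ethyl acetate: x = 0.348, y = 0.647
  2-propanol: x = 0.134, y = 0.170
  toluene: x = 0.113, y = 0.075
  p-xylene: x = 0.404, y = 0.108

x_p-xylene = 0.404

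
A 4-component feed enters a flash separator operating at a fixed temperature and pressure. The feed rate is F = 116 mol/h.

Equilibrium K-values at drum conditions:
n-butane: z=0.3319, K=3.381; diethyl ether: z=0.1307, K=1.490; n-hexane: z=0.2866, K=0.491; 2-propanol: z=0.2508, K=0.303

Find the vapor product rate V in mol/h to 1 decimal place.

V = 50.8 mol/h

Newton iteration, ψ⁰ = 0.67:
  ψ = 0.6700: g = -0.19663, g' = -0.8970 → ψ = 0.4508
  ψ = 0.4508: g = -0.01061, g' = -0.8429 → ψ = 0.4382
Converged at ψ = 0.4382.
Then V = ψ·F = 0.4382·116 = 50.8 mol/h and L = F − V = 65.2 mol/h.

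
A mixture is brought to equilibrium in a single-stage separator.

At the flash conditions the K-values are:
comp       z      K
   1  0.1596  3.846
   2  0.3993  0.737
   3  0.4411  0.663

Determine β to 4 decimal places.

β = 0.2329

Iterate (Newton) starting at β = 0.41:
  β = 0.4100: g = -0.08057, g' = -0.3775 → β = 0.1966
  β = 0.1966: g = 0.02135, g' = -0.6198 → β = 0.2310
  β = 0.2310: g = 0.00105, g' = -0.5608 → β = 0.2329
Converged at β = 0.2329.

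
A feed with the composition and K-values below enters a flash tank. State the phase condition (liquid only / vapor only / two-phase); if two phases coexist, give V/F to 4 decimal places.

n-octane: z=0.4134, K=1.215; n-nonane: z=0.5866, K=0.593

liquid only

ΣzᵢKᵢ = 0.8501; Σzᵢ/Kᵢ = 1.3295.
Since ΣzᵢKᵢ < 1 the mixture is below its bubble point — single liquid phase.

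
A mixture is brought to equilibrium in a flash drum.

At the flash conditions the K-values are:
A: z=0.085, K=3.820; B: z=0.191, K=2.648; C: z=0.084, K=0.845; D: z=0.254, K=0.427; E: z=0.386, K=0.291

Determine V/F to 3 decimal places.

Newton iteration, V/F⁰ = 0.31:
  V/F = 0.310: g = -0.2052, g' = -0.864 → V/F = 0.072
  V/F = 0.072: g = 0.0267, g' = -1.188 → V/F = 0.095
  V/F = 0.095: g = 0.0007, g' = -1.127 → V/F = 0.096
Converged at V/F = 0.096.

V/F = 0.096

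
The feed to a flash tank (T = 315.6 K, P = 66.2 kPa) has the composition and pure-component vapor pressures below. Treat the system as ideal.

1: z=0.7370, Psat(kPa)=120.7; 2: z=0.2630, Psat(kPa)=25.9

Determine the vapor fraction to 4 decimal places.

ψ = 0.8912

Raoult's law: Kᵢ = Pᵢˢᵃᵗ/P = Pᵢˢᵃᵗ/66.2.
  K_1 = 120.7/66.2 = 1.823263, K_2 = 25.9/66.2 = 0.391239
Rachford–Rice: g(ψ) = Σ zᵢ(Kᵢ−1)/(1+ψ(Kᵢ−1)) = 0.
Feasibility: ΣzᵢKᵢ = 1.4466, Σzᵢ/Kᵢ = 1.0764 — both > 1, two phases present.
Newton–Raphson from ψ = 0.5:
  ψ = 0.5000: g = 0.19966, g' = -0.4521 → ψ = 0.9416
  ψ = 0.9416: g = -0.03336, g' = -0.6936 → ψ = 0.8935
  ψ = 0.8935: g = -0.00148, g' = -0.6344 → ψ = 0.8912
Converged at ψ = 0.8912.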